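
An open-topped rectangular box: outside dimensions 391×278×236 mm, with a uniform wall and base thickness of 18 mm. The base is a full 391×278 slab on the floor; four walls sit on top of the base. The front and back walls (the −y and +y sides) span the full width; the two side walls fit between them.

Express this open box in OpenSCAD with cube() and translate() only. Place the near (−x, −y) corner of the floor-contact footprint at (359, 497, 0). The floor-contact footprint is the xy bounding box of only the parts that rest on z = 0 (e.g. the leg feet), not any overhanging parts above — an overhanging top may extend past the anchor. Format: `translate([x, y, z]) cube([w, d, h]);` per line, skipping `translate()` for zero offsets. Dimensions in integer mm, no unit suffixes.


translate([359, 497, 0]) cube([391, 278, 18]);
translate([359, 497, 18]) cube([391, 18, 218]);
translate([359, 757, 18]) cube([391, 18, 218]);
translate([359, 515, 18]) cube([18, 242, 218]);
translate([732, 515, 18]) cube([18, 242, 218]);


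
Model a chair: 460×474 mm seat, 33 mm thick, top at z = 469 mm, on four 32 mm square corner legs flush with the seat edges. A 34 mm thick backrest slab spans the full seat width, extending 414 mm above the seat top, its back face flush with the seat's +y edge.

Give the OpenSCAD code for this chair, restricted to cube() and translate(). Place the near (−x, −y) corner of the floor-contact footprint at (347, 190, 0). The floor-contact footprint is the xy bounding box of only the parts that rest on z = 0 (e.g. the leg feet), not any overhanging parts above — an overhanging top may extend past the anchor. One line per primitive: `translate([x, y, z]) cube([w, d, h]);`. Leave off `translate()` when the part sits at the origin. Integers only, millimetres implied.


translate([347, 190, 436]) cube([460, 474, 33]);
translate([347, 190, 0]) cube([32, 32, 436]);
translate([775, 190, 0]) cube([32, 32, 436]);
translate([347, 632, 0]) cube([32, 32, 436]);
translate([775, 632, 0]) cube([32, 32, 436]);
translate([347, 630, 469]) cube([460, 34, 414]);


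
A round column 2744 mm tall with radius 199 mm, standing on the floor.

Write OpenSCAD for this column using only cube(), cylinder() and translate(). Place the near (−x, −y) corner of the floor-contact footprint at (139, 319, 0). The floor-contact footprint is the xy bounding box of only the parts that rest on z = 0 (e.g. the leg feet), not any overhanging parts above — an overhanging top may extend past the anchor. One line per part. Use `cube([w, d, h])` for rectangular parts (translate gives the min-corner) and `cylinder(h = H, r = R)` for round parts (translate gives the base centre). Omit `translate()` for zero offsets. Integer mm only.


translate([338, 518, 0]) cylinder(h = 2744, r = 199);


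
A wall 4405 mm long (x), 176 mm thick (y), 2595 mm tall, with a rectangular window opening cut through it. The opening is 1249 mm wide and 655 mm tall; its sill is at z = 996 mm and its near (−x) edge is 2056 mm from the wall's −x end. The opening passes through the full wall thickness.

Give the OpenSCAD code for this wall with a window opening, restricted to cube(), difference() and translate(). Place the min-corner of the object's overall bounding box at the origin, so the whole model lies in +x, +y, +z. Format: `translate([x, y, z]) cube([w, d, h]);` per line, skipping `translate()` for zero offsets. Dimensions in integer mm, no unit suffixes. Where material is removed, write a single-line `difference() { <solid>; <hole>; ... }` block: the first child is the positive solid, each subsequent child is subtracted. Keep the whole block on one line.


difference() { cube([4405, 176, 2595]); translate([2056, 0, 996]) cube([1249, 176, 655]); }


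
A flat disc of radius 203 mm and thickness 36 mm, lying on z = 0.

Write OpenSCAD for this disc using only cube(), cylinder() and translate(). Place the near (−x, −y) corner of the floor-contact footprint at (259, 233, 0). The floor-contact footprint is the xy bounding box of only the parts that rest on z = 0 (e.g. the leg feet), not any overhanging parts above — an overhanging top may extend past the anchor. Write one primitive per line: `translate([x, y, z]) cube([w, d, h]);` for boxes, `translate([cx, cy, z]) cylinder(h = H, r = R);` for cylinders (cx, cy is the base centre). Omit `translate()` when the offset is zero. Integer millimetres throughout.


translate([462, 436, 0]) cylinder(h = 36, r = 203);


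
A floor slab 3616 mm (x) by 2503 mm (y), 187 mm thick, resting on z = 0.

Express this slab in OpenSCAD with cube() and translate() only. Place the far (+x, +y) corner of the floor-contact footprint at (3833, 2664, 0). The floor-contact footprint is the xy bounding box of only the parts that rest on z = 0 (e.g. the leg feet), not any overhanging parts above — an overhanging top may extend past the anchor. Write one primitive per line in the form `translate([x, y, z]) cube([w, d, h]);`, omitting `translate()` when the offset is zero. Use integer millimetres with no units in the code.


translate([217, 161, 0]) cube([3616, 2503, 187]);


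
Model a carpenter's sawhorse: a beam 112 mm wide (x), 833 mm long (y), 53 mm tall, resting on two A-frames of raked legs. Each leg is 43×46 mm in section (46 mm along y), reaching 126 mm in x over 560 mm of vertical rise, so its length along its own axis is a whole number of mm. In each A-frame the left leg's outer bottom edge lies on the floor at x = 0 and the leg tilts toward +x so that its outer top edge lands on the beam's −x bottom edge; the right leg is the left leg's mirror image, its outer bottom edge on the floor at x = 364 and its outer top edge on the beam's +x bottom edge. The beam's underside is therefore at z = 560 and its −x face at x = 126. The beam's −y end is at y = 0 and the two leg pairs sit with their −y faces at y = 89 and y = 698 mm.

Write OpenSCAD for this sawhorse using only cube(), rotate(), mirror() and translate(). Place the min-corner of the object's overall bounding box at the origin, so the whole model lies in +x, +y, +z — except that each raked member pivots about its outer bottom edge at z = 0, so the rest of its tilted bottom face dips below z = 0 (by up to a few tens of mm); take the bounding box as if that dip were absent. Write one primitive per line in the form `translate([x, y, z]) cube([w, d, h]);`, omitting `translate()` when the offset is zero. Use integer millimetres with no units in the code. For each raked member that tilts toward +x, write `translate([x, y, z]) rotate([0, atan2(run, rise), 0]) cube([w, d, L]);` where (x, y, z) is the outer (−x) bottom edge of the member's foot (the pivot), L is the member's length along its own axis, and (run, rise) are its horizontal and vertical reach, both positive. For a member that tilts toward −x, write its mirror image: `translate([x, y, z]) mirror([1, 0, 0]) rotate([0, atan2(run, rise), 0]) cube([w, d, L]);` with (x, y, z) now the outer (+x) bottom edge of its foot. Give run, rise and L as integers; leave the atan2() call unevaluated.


translate([126, 0, 560]) cube([112, 833, 53]);
translate([0, 89, 0]) rotate([0, atan2(126, 560), 0]) cube([43, 46, 574]);
translate([364, 89, 0]) mirror([1, 0, 0]) rotate([0, atan2(126, 560), 0]) cube([43, 46, 574]);
translate([0, 698, 0]) rotate([0, atan2(126, 560), 0]) cube([43, 46, 574]);
translate([364, 698, 0]) mirror([1, 0, 0]) rotate([0, atan2(126, 560), 0]) cube([43, 46, 574]);


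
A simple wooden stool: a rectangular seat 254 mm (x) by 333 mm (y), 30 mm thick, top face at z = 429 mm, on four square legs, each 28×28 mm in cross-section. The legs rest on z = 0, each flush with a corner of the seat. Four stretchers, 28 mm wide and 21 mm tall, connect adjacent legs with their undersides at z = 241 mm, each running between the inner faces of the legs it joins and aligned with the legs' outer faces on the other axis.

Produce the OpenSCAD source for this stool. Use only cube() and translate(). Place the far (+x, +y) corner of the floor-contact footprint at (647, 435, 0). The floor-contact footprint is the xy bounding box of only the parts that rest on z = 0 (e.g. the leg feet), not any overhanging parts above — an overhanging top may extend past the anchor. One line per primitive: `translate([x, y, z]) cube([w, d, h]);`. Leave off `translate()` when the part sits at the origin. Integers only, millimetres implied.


translate([393, 102, 399]) cube([254, 333, 30]);
translate([393, 102, 0]) cube([28, 28, 399]);
translate([619, 102, 0]) cube([28, 28, 399]);
translate([393, 407, 0]) cube([28, 28, 399]);
translate([619, 407, 0]) cube([28, 28, 399]);
translate([421, 102, 241]) cube([198, 28, 21]);
translate([421, 407, 241]) cube([198, 28, 21]);
translate([393, 130, 241]) cube([28, 277, 21]);
translate([619, 130, 241]) cube([28, 277, 21]);


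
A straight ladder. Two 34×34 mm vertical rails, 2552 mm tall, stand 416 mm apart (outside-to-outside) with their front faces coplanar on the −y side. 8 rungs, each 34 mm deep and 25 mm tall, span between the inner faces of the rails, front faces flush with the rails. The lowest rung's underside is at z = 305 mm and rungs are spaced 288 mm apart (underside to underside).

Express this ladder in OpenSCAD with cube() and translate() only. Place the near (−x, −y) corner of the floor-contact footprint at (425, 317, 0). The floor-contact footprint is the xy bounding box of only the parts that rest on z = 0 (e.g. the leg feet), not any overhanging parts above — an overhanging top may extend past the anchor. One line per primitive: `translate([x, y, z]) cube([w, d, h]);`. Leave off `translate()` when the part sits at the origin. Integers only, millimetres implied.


translate([425, 317, 0]) cube([34, 34, 2552]);
translate([807, 317, 0]) cube([34, 34, 2552]);
translate([459, 317, 305]) cube([348, 34, 25]);
translate([459, 317, 593]) cube([348, 34, 25]);
translate([459, 317, 881]) cube([348, 34, 25]);
translate([459, 317, 1169]) cube([348, 34, 25]);
translate([459, 317, 1457]) cube([348, 34, 25]);
translate([459, 317, 1745]) cube([348, 34, 25]);
translate([459, 317, 2033]) cube([348, 34, 25]);
translate([459, 317, 2321]) cube([348, 34, 25]);


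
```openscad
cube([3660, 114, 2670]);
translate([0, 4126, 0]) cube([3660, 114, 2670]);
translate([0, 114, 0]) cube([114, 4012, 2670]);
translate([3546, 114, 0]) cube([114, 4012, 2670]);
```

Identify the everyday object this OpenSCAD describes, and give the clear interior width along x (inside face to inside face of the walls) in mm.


A house (or room) frame. The interior width is 3432 mm.

Four 2670 mm walls enclosing a rectangle with no floor or roof — a room or house frame. Outside width is 3660 mm and wall thickness is 114 mm, so the interior width is 3660 − 2 × 114 = 3432 mm.


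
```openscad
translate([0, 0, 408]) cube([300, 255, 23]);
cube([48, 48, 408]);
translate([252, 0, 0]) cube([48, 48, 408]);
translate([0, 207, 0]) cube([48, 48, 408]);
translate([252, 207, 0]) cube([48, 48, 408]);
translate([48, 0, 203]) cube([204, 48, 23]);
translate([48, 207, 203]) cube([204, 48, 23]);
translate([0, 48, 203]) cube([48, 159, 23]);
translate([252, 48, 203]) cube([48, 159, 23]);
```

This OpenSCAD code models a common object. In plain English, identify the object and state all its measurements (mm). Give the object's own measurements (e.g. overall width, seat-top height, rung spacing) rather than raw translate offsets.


A four-legged stool. The seat is a 300×255×23 mm slab whose top surface is at z = 431 mm; four square legs, each 48×48 mm in cross-section, run from the floor (z = 0) to the underside of the seat, each flush with a corner of the seat. Four stretchers, 48 mm wide and 23 mm tall, connect adjacent legs with their undersides at z = 203 mm, each running between the inner faces of the legs it joins and aligned with the legs' outer faces on the other axis.


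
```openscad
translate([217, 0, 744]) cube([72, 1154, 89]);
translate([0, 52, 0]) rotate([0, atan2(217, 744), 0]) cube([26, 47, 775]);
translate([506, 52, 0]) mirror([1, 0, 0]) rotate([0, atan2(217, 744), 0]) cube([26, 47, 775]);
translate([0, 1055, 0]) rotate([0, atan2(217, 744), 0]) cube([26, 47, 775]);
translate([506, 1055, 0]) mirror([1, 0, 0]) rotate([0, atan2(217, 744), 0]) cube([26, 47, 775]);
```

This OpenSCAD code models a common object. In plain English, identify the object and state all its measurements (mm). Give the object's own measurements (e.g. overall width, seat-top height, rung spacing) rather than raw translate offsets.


A sawhorse. A 72×1154×89 mm beam (x, y, z) sits on two A-frame leg pairs. Each pair is two raked legs of 26×47 mm section (47 mm along y) splaying symmetrically in x. Each leg rises 744 mm vertically over 217 mm of horizontal reach and is 775 mm long along its own axis. Every leg's outer bottom edge rests on the floor and its outer top edge meets a bottom edge of the beam — the left legs (tilting toward +x) meet the beam's −x bottom edge, the right legs (their mirror images, tilting toward −x) meet its +x bottom edge — so the leg tops tuck under the beam, the beam's underside is 744 mm above the floor, and the feet are 506 mm apart outside-to-outside with the beam centred between them. The two leg pairs are set in 52 mm from either end of the beam.


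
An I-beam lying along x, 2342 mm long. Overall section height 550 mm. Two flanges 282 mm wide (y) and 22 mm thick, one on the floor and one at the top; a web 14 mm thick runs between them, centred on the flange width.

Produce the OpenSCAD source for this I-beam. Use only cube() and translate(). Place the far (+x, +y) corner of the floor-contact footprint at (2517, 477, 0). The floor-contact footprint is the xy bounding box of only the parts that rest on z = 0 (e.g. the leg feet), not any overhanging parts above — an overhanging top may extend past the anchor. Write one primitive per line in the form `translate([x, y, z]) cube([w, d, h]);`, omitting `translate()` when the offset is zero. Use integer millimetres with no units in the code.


translate([175, 195, 0]) cube([2342, 282, 22]);
translate([175, 329, 22]) cube([2342, 14, 506]);
translate([175, 195, 528]) cube([2342, 282, 22]);


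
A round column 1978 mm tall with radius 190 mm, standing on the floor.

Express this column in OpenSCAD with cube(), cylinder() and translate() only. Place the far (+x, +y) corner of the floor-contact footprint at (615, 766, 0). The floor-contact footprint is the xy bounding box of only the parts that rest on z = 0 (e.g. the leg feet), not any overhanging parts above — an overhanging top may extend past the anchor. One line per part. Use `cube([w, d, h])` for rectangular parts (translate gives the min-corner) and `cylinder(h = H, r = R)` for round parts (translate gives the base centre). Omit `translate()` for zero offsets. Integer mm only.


translate([425, 576, 0]) cylinder(h = 1978, r = 190);


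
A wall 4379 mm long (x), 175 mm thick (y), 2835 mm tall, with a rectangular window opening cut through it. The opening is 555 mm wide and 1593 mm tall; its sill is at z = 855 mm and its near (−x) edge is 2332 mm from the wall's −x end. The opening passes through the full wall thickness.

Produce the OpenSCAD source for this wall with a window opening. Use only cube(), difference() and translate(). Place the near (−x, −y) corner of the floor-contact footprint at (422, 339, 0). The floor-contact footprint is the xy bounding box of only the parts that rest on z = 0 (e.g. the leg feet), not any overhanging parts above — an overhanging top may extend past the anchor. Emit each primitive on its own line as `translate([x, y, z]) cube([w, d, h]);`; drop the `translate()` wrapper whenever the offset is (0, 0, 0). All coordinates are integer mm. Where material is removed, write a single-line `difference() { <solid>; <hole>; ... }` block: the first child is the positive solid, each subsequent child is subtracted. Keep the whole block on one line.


difference() { translate([422, 339, 0]) cube([4379, 175, 2835]); translate([2754, 339, 855]) cube([555, 175, 1593]); }


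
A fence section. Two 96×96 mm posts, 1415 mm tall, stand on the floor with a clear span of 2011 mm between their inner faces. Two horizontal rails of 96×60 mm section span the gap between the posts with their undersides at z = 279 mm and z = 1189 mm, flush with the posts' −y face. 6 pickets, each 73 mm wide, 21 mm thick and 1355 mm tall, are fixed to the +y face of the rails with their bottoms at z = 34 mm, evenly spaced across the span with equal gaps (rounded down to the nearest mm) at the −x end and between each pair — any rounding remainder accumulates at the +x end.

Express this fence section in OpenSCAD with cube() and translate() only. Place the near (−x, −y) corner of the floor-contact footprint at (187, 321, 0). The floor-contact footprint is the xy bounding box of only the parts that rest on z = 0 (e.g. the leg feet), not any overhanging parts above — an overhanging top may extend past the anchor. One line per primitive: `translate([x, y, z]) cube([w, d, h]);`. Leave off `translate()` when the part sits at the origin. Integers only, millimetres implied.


translate([187, 321, 0]) cube([96, 96, 1415]);
translate([2294, 321, 0]) cube([96, 96, 1415]);
translate([283, 321, 279]) cube([2011, 96, 60]);
translate([283, 321, 1189]) cube([2011, 96, 60]);
translate([507, 417, 34]) cube([73, 21, 1355]);
translate([804, 417, 34]) cube([73, 21, 1355]);
translate([1101, 417, 34]) cube([73, 21, 1355]);
translate([1398, 417, 34]) cube([73, 21, 1355]);
translate([1695, 417, 34]) cube([73, 21, 1355]);
translate([1992, 417, 34]) cube([73, 21, 1355]);


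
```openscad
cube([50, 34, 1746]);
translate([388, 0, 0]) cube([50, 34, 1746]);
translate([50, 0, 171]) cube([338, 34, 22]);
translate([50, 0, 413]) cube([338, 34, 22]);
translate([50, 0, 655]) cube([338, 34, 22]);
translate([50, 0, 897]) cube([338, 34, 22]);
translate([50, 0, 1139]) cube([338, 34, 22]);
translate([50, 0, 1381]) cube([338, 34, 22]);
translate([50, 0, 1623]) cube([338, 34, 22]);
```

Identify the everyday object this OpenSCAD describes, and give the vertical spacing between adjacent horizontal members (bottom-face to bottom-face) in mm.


A ladder. The rung spacing is 242 mm.

Two tall 50×34 posts with 7 short bars between them — a ladder. Adjacent rungs sit at z = 171 and z = 413, so the spacing is 413 − 171 = 242 mm.


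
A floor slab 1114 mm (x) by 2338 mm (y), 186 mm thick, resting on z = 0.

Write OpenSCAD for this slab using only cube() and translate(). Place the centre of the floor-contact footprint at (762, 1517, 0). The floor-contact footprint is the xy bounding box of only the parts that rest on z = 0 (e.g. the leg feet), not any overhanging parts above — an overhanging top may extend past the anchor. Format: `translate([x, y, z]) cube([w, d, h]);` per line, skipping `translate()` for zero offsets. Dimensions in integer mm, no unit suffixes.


translate([205, 348, 0]) cube([1114, 2338, 186]);


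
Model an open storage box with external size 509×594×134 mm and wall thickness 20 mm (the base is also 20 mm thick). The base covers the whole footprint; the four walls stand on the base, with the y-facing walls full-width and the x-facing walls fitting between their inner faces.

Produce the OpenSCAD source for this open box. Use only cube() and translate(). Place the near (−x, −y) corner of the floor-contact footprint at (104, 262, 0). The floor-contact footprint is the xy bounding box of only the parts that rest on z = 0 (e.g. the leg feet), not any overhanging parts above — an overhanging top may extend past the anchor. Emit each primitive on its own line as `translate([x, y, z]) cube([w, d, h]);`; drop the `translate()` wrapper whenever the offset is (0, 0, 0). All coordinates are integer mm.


translate([104, 262, 0]) cube([509, 594, 20]);
translate([104, 262, 20]) cube([509, 20, 114]);
translate([104, 836, 20]) cube([509, 20, 114]);
translate([104, 282, 20]) cube([20, 554, 114]);
translate([593, 282, 20]) cube([20, 554, 114]);


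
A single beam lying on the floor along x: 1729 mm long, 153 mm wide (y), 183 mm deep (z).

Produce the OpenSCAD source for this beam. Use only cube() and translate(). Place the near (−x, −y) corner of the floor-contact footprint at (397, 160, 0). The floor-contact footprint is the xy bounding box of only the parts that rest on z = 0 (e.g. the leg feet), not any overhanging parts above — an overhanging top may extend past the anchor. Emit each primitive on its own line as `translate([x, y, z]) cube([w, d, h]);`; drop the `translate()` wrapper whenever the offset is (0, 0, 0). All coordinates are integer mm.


translate([397, 160, 0]) cube([1729, 153, 183]);


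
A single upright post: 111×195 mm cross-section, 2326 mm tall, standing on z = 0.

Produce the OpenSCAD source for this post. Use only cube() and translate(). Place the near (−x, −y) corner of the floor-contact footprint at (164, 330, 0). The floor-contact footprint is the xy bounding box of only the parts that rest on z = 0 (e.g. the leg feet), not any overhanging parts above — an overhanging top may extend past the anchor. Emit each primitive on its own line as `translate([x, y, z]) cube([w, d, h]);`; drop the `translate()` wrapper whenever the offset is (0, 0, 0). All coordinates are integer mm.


translate([164, 330, 0]) cube([111, 195, 2326]);


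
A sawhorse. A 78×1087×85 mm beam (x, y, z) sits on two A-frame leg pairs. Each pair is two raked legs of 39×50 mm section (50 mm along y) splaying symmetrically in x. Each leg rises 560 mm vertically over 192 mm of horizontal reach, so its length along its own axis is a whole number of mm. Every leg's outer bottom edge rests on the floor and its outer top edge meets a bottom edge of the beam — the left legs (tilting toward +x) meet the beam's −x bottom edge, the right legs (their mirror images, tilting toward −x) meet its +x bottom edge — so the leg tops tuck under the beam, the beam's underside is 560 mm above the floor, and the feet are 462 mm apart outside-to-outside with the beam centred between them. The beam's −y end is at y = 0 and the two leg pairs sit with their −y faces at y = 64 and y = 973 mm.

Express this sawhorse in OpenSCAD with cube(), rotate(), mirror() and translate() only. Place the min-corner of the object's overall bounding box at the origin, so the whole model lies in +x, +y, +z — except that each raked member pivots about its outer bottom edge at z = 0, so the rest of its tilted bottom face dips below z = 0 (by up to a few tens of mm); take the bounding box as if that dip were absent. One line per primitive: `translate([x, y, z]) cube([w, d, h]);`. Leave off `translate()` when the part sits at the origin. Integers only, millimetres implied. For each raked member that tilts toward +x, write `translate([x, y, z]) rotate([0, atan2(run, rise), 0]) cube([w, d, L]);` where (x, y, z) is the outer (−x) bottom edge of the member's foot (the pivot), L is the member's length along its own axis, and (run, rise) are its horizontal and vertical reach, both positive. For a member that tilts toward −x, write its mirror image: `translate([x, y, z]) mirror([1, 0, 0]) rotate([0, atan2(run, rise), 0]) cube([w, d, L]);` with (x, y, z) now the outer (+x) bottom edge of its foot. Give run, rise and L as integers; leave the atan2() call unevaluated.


// leg length = √(192² + 560²) = 592
// right-leg outer foot x = 2·192 + 78 = 462
// beam min-corner = (192, 0, 560)
translate([192, 0, 560]) cube([78, 1087, 85]);
translate([0, 64, 0]) rotate([0, atan2(192, 560), 0]) cube([39, 50, 592]);
translate([462, 64, 0]) mirror([1, 0, 0]) rotate([0, atan2(192, 560), 0]) cube([39, 50, 592]);
translate([0, 973, 0]) rotate([0, atan2(192, 560), 0]) cube([39, 50, 592]);
translate([462, 973, 0]) mirror([1, 0, 0]) rotate([0, atan2(192, 560), 0]) cube([39, 50, 592]);


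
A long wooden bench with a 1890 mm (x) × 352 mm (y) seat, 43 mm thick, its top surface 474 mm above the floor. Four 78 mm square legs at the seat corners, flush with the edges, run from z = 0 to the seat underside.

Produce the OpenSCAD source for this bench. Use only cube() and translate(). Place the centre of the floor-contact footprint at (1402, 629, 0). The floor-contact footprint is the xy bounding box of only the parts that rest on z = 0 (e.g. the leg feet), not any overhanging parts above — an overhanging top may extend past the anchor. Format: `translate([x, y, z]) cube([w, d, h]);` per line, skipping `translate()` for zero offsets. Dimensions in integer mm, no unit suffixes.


// leg_h = 474 − 43 = 431
translate([457, 453, 431]) cube([1890, 352, 43]);
translate([457, 453, 0]) cube([78, 78, 431]);
translate([457, 727, 0]) cube([78, 78, 431]);
translate([2269, 453, 0]) cube([78, 78, 431]);
translate([2269, 727, 0]) cube([78, 78, 431]);


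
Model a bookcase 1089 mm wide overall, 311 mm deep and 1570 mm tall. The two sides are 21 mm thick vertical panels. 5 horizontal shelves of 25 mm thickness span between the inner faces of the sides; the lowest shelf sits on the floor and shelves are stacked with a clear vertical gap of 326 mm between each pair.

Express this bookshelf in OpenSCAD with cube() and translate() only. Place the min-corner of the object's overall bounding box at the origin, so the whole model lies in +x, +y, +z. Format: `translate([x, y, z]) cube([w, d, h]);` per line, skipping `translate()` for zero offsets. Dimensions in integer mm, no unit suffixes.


cube([21, 311, 1570]);
translate([1068, 0, 0]) cube([21, 311, 1570]);
translate([21, 0, 0]) cube([1047, 311, 25]);
translate([21, 0, 351]) cube([1047, 311, 25]);
translate([21, 0, 702]) cube([1047, 311, 25]);
translate([21, 0, 1053]) cube([1047, 311, 25]);
translate([21, 0, 1404]) cube([1047, 311, 25]);


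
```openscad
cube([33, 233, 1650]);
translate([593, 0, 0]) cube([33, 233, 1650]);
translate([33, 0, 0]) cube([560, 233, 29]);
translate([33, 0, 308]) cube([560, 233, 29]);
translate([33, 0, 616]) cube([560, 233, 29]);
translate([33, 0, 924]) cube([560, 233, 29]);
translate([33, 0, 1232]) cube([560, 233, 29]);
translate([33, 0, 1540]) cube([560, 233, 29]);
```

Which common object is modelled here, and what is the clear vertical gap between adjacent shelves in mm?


A bookshelf. The clear shelf gap is 279 mm.

Two tall side panels with 6 horizontal boards between them — a bookshelf. The first two shelf undersides are at z = 0 and z = 308; with shelf thickness 29, the clear gap is 308 − 0 − 29 = 279 mm.


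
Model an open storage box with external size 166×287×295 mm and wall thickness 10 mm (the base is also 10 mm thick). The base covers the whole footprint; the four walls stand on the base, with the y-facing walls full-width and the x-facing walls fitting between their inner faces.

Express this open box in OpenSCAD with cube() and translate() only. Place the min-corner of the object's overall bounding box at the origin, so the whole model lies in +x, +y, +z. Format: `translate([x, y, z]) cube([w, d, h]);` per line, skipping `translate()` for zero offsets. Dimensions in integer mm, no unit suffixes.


cube([166, 287, 10]);
translate([0, 0, 10]) cube([166, 10, 285]);
translate([0, 277, 10]) cube([166, 10, 285]);
translate([0, 10, 10]) cube([10, 267, 285]);
translate([156, 10, 10]) cube([10, 267, 285]);


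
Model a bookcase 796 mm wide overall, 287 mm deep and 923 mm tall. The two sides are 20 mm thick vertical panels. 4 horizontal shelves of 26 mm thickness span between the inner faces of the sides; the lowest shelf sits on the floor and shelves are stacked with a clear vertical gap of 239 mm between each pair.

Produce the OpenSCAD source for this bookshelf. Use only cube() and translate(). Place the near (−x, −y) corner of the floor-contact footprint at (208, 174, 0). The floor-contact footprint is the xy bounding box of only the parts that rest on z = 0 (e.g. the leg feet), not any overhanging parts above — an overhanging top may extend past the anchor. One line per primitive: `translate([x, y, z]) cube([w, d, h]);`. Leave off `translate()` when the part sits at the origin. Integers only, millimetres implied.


translate([208, 174, 0]) cube([20, 287, 923]);
translate([984, 174, 0]) cube([20, 287, 923]);
translate([228, 174, 0]) cube([756, 287, 26]);
translate([228, 174, 265]) cube([756, 287, 26]);
translate([228, 174, 530]) cube([756, 287, 26]);
translate([228, 174, 795]) cube([756, 287, 26]);


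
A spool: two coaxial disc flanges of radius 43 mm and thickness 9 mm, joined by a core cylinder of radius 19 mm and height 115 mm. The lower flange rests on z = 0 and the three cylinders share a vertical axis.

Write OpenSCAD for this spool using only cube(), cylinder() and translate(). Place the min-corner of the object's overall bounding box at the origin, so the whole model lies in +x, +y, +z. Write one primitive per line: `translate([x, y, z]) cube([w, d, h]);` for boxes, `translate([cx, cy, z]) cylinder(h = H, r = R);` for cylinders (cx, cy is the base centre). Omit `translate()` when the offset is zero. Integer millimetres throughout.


translate([43, 43, 0]) cylinder(h = 9, r = 43);
translate([43, 43, 9]) cylinder(h = 115, r = 19);
translate([43, 43, 124]) cylinder(h = 9, r = 43);


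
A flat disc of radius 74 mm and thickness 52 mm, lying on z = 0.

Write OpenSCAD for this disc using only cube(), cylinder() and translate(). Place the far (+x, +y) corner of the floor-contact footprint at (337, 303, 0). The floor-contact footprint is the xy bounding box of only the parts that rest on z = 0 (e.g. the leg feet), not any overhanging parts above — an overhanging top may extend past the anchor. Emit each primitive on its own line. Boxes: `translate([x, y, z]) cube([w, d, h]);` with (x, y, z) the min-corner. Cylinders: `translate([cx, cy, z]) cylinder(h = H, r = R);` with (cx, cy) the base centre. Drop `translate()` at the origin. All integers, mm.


translate([263, 229, 0]) cylinder(h = 52, r = 74);


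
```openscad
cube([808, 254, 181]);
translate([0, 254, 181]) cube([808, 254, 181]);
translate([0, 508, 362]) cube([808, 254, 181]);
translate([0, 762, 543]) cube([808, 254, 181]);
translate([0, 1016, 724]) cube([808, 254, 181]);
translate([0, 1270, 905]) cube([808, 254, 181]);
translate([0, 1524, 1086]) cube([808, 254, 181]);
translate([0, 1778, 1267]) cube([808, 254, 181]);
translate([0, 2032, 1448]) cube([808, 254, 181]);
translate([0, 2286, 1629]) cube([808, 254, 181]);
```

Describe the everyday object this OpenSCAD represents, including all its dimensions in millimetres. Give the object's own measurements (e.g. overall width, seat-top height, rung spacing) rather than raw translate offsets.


A straight staircase of 10 solid steps. Each step is 808 mm wide (x), 254 mm deep (y, the going) and 181 mm tall (the rise). The first step rests on the floor; each subsequent step sits one going further in +y and one rise higher in +z, directly behind and above the previous step with no overlap.


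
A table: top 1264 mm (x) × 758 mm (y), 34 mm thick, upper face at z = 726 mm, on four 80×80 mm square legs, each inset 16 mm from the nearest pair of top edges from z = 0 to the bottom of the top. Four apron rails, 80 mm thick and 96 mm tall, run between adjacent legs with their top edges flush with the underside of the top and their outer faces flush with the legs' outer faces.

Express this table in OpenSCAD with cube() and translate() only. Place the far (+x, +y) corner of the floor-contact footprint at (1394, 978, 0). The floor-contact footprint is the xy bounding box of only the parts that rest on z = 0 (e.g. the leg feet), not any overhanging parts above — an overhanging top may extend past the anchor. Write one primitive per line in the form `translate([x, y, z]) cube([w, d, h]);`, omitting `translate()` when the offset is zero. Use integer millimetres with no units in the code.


translate([146, 236, 692]) cube([1264, 758, 34]);
translate([162, 252, 0]) cube([80, 80, 692]);
translate([1314, 252, 0]) cube([80, 80, 692]);
translate([162, 898, 0]) cube([80, 80, 692]);
translate([1314, 898, 0]) cube([80, 80, 692]);
translate([242, 252, 596]) cube([1072, 80, 96]);
translate([242, 898, 596]) cube([1072, 80, 96]);
translate([162, 332, 596]) cube([80, 566, 96]);
translate([1314, 332, 596]) cube([80, 566, 96]);


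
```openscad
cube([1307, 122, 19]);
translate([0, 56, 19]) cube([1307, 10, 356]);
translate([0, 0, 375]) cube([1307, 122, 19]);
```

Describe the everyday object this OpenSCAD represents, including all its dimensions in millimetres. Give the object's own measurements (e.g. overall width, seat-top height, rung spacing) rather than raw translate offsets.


An I-beam lying along x, 1307 mm long. Overall section height 394 mm. Two flanges 122 mm wide (y) and 19 mm thick, one on the floor and one at the top; a web 10 mm thick runs between them, centred on the flange width.


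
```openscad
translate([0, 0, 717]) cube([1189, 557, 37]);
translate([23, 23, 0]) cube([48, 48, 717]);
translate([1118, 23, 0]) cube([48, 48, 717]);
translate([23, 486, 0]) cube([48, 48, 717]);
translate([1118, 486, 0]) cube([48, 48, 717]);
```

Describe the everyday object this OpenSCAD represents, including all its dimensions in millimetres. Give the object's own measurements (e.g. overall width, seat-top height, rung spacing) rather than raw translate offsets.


A table: top 1189 mm (x) × 557 mm (y), 37 mm thick, upper face at z = 754 mm, on four 48×48 mm square legs, each inset 23 mm from the nearest pair of top edges from z = 0 to the bottom of the top.


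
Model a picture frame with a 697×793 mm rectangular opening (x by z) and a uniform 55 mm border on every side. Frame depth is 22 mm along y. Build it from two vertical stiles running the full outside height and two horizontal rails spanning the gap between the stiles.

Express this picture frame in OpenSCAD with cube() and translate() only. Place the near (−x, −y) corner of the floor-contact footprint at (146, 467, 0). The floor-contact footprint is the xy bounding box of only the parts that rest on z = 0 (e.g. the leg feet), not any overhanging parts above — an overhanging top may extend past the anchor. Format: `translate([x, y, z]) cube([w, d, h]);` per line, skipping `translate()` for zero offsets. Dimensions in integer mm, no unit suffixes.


translate([146, 467, 0]) cube([55, 22, 903]);
translate([898, 467, 0]) cube([55, 22, 903]);
translate([201, 467, 0]) cube([697, 22, 55]);
translate([201, 467, 848]) cube([697, 22, 55]);


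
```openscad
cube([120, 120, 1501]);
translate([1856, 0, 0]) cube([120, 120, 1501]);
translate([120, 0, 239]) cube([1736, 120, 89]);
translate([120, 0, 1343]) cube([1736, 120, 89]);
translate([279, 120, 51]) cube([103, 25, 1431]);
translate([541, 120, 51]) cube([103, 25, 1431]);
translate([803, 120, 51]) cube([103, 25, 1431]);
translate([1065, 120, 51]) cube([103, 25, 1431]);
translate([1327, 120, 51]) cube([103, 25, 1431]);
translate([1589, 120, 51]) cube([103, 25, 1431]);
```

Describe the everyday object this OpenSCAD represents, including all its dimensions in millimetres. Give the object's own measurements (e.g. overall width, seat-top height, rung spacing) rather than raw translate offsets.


A fence section. Two 120×120 mm posts, 1501 mm tall, stand on the floor with a clear span of 1736 mm between their inner faces. Two horizontal rails of 120×89 mm section span the gap between the posts with their undersides at z = 239 mm and z = 1343 mm, flush with the posts' −y face. 6 pickets, each 103 mm wide, 25 mm thick and 1431 mm tall, are fixed to the +y face of the rails with their bottoms at z = 51 mm, spaced across the span with a 159 mm gap after the −x post and between neighbouring pickets, with 164 mm left before the +x post.


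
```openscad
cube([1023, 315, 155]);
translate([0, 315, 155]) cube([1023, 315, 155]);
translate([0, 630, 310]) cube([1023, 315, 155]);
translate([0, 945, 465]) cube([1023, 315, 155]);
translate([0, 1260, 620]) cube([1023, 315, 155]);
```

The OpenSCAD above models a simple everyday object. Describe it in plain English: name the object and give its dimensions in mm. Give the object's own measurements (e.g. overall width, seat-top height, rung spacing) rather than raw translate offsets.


A straight staircase of 5 solid steps. Each step is 1023 mm wide (x), 315 mm deep (y, the going) and 155 mm tall (the rise). The first step rests on the floor; each subsequent step sits one going further in +y and one rise higher in +z, directly behind and above the previous step with no overlap.


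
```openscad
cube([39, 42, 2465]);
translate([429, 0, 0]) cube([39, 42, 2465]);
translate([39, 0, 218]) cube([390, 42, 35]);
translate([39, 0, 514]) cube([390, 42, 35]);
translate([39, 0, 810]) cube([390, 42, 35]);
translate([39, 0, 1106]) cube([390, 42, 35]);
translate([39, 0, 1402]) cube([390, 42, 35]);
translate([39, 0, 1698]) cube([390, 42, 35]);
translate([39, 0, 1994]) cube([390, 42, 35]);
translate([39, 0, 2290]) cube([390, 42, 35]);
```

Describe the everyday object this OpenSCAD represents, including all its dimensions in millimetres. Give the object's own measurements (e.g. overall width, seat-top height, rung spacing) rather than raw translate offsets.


A straight ladder. Two 39×42 mm vertical rails, 2465 mm tall, stand 468 mm apart (outside-to-outside) with their front faces coplanar on the −y side. 8 rungs, each 42 mm deep and 35 mm tall, span between the inner faces of the rails, front faces flush with the rails. The lowest rung's underside is at z = 218 mm and rungs are spaced 296 mm apart (underside to underside).


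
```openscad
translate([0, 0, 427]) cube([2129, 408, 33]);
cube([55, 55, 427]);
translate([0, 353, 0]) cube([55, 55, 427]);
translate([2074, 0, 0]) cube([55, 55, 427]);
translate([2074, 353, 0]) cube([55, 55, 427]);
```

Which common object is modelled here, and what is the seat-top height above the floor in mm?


A bench. The seat-top height is 460 mm.

A long slab on four corner posts — a bench. The slab sits at z = 427 with thickness 33, so the top is 427 + 33 = 460 mm.


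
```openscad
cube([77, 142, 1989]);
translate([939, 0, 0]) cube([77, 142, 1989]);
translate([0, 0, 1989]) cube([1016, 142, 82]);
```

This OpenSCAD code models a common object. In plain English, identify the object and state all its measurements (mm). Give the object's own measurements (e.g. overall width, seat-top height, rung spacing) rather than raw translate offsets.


A door frame. The clear opening is 862 mm wide and 1989 mm high. Two 77 mm wide jambs, 142 mm deep, stand either side of the opening from the floor to the top of the opening. A 82 mm thick head sits across the top of both jambs, spanning the full outside width of the frame.


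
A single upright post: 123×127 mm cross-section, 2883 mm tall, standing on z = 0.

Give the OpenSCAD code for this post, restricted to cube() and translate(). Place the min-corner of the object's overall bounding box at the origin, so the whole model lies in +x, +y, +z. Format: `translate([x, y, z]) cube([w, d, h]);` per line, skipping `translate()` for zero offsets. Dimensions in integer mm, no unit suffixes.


cube([123, 127, 2883]);


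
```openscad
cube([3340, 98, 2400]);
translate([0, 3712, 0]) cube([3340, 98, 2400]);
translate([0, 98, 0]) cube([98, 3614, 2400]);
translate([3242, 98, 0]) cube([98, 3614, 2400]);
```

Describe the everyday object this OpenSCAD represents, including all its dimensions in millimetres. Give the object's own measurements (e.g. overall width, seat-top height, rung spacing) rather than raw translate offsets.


The wall frame of a small rectangular building: four walls, each 2400 mm tall and 98 mm thick, enclosing a footprint 3340 mm (x) by 3810 mm (y) outside-to-outside, with no floor or roof. The front and back walls (the −y and +y sides) span the full width; the two side walls fit between them.


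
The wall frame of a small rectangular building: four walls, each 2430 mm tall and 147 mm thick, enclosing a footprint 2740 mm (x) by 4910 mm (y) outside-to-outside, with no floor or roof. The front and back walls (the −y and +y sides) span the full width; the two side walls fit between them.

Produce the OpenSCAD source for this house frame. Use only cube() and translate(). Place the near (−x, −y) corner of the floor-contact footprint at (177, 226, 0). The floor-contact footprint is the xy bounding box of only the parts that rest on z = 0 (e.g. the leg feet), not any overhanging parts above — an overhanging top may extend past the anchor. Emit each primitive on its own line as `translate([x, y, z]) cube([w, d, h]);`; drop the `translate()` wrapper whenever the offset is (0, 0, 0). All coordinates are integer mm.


translate([177, 226, 0]) cube([2740, 147, 2430]);
translate([177, 4989, 0]) cube([2740, 147, 2430]);
translate([177, 373, 0]) cube([147, 4616, 2430]);
translate([2770, 373, 0]) cube([147, 4616, 2430]);
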